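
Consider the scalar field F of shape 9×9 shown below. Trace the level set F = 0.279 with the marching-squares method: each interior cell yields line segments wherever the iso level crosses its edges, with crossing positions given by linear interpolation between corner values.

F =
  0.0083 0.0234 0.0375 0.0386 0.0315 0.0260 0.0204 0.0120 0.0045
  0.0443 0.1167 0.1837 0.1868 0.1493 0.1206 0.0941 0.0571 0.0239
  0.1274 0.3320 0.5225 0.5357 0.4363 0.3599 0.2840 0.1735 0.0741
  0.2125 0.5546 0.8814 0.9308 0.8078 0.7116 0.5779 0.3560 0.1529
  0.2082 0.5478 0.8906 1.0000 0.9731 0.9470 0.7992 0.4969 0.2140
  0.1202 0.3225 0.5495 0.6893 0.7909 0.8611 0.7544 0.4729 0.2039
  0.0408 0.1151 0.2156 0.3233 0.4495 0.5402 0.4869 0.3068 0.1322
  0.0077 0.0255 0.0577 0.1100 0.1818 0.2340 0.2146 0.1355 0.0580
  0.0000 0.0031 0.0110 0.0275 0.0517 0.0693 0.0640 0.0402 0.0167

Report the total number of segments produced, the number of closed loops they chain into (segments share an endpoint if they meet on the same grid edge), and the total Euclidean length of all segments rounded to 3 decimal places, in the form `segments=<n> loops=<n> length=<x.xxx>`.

cell (1,0): code 0100 → (1.754,1.000)–(2.000,0.741)
cell (1,1): code 1100 → (1.281,2.000)–(1.754,1.000)
cell (1,2): code 1100 → (1.264,3.000)–(1.281,2.000)
cell (1,3): code 1100 → (1.452,4.000)–(1.264,3.000)
cell (1,4): code 1100 → (1.662,5.000)–(1.452,4.000)
cell (1,5): code 1100 → (1.974,6.000)–(1.662,5.000)
cell (1,6): code 1000 → (2.000,6.045)–(1.974,6.000)
cell (2,0): code 0110 → (2.000,0.741)–(3.000,0.194)
cell (2,6): code 1101 → (2.578,7.000)–(2.000,6.045)
cell (2,7): code 1000 → (3.000,7.379)–(2.578,7.000)
cell (3,0): code 0110 → (3.000,0.194)–(4.000,0.208)
cell (3,7): code 1001 → (4.000,7.770)–(3.000,7.379)
cell (4,0): code 0110 → (4.000,0.208)–(5.000,0.785)
cell (4,7): code 1001 → (5.000,7.721)–(4.000,7.770)
cell (5,0): code 0010 → (5.000,0.785)–(5.210,1.000)
cell (5,1): code 0011 → (5.210,1.000)–(5.810,2.000)
cell (5,2): code 0111 → (5.810,2.000)–(6.000,2.589)
cell (5,7): code 1001 → (6.000,7.159)–(5.000,7.721)
cell (6,2): code 0010 → (6.000,2.589)–(6.208,3.000)
cell (6,3): code 0011 → (6.208,3.000)–(6.637,4.000)
cell (6,4): code 0011 → (6.637,4.000)–(6.853,5.000)
cell (6,5): code 0011 → (6.853,5.000)–(6.763,6.000)
cell (6,6): code 0011 → (6.763,6.000)–(6.162,7.000)
cell (6,7): code 0001 → (6.162,7.000)–(6.000,7.159)
total: 24 segments, chained into 1 closed loop(s), length Σ = 20.857416

segments=24 loops=1 length=20.857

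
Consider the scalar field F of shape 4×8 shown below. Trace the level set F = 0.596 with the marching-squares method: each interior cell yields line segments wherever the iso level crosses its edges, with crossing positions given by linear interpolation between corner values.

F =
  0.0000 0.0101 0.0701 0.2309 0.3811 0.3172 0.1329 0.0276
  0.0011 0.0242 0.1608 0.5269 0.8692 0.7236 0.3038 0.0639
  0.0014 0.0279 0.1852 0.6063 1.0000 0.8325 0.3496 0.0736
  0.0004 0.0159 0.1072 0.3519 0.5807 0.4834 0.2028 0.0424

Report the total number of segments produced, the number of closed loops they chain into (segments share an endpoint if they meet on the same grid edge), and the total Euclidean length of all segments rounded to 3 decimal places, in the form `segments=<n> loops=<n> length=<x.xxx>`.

cell (0,3): code 0100 → (0.440,4.000)–(1.000,3.202)
cell (0,4): code 1100 → (0.686,5.000)–(0.440,4.000)
cell (0,5): code 1000 → (1.000,5.304)–(0.686,5.000)
cell (1,2): code 0100 → (1.870,3.000)–(2.000,2.976)
cell (1,3): code 1110 → (1.000,3.202)–(1.870,3.000)
cell (1,5): code 1001 → (2.000,5.490)–(1.000,5.304)
cell (2,2): code 0010 → (2.000,2.976)–(2.040,3.000)
cell (2,3): code 0011 → (2.040,3.000)–(2.964,4.000)
cell (2,4): code 0011 → (2.964,4.000)–(2.677,5.000)
cell (2,5): code 0001 → (2.677,5.000)–(2.000,5.490)
total: 10 segments, chained into 1 closed loop(s), length Σ = 7.768319

segments=10 loops=1 length=7.768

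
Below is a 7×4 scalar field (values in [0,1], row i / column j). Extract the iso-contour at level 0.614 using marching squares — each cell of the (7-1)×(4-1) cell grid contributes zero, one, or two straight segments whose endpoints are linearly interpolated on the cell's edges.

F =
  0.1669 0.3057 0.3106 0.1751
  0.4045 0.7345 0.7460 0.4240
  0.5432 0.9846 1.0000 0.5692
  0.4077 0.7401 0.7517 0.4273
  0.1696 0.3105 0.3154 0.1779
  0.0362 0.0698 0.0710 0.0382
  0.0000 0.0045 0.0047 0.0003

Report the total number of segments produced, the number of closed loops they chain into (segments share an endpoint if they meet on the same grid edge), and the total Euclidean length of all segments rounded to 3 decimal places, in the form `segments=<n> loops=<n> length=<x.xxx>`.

segments=10 loops=1 length=8.405

cell (0,0): code 0100 → (0.719,1.000)–(1.000,0.635)
cell (0,1): code 1100 → (0.697,2.000)–(0.719,1.000)
cell (0,2): code 1000 → (1.000,2.410)–(0.697,2.000)
cell (1,0): code 0110 → (1.000,0.635)–(2.000,0.160)
cell (1,2): code 1001 → (2.000,2.896)–(1.000,2.410)
cell (2,0): code 0110 → (2.000,0.160)–(3.000,0.621)
cell (2,2): code 1001 → (3.000,2.424)–(2.000,2.896)
cell (3,0): code 0010 → (3.000,0.621)–(3.294,1.000)
cell (3,1): code 0011 → (3.294,1.000)–(3.316,2.000)
cell (3,2): code 0001 → (3.316,2.000)–(3.000,2.424)
total: 10 segments, chained into 1 closed loop(s), length Σ = 8.404871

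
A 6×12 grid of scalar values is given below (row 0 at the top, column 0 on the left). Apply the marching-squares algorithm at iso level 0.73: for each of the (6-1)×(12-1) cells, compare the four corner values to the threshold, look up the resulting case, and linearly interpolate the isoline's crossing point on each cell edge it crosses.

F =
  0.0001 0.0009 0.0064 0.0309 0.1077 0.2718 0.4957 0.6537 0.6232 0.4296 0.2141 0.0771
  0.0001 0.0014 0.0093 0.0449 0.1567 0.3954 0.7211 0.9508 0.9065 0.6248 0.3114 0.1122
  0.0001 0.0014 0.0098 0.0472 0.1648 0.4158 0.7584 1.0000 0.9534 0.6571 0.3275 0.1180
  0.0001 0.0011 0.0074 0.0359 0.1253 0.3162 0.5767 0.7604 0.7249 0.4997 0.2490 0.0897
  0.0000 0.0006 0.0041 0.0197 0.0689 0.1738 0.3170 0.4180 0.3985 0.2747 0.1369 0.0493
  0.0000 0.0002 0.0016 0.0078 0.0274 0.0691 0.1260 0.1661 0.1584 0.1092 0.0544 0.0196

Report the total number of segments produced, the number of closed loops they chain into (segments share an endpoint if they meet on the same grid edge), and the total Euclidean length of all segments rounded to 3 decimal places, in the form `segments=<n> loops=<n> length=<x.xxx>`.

segments=12 loops=1 length=8.914

cell (0,6): code 0100 → (0.257,7.000)–(1.000,6.039)
cell (0,7): code 1100 → (0.377,8.000)–(0.257,7.000)
cell (0,8): code 1000 → (1.000,8.627)–(0.377,8.000)
cell (1,5): code 0100 → (1.239,6.000)–(2.000,5.917)
cell (1,6): code 1110 → (1.000,6.039)–(1.239,6.000)
cell (1,8): code 1001 → (2.000,8.754)–(1.000,8.627)
cell (2,5): code 0010 → (2.000,5.917)–(2.156,6.000)
cell (2,6): code 0111 → (2.156,6.000)–(3.000,6.835)
cell (2,7): code 1011 → (3.000,7.856)–(2.978,8.000)
cell (2,8): code 0001 → (2.978,8.000)–(2.000,8.754)
cell (3,6): code 0010 → (3.000,6.835)–(3.089,7.000)
cell (3,7): code 0001 → (3.089,7.000)–(3.000,7.856)
total: 12 segments, chained into 1 closed loop(s), length Σ = 8.913893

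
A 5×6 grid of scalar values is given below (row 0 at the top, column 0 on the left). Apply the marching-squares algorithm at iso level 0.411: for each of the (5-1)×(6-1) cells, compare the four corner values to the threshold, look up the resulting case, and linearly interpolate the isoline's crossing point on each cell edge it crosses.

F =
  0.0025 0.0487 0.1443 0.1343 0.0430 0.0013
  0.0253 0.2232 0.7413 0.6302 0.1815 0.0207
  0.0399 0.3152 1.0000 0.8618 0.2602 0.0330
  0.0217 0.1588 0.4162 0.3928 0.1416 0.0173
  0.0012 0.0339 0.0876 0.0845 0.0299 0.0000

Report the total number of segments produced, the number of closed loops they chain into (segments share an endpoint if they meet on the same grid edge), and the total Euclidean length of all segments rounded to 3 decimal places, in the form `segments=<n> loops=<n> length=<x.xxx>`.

cell (0,1): code 0100 → (0.447,2.000)–(1.000,1.362)
cell (0,2): code 1100 → (0.558,3.000)–(0.447,2.000)
cell (0,3): code 1000 → (1.000,3.489)–(0.558,3.000)
cell (1,1): code 0110 → (1.000,1.362)–(2.000,1.140)
cell (1,3): code 1001 → (2.000,3.749)–(1.000,3.489)
cell (2,1): code 0110 → (2.000,1.140)–(3.000,1.980)
cell (2,2): code 1011 → (3.000,2.222)–(2.961,3.000)
cell (2,3): code 0001 → (2.961,3.000)–(2.000,3.749)
cell (3,1): code 0010 → (3.000,1.980)–(3.016,2.000)
cell (3,2): code 0001 → (3.016,2.000)–(3.000,2.222)
total: 10 segments, chained into 1 closed loop(s), length Σ = 8.118914

segments=10 loops=1 length=8.119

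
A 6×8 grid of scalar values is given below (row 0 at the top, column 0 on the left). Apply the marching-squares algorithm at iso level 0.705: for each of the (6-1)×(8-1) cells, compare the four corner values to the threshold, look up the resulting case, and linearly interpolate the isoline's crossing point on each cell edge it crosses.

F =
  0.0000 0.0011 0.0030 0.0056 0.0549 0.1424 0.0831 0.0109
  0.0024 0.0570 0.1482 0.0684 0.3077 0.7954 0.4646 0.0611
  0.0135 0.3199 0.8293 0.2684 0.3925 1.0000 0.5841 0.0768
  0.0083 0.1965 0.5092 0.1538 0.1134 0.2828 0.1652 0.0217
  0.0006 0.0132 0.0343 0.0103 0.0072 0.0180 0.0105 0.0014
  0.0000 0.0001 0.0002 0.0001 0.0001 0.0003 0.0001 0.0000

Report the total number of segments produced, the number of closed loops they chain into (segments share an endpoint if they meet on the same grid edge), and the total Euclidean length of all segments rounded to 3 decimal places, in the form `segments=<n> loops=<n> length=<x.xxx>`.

segments=10 loops=2 length=5.627

cell (0,4): code 0100 → (0.862,5.000)–(1.000,4.815)
cell (0,5): code 1000 → (1.000,5.273)–(0.862,5.000)
cell (1,1): code 0100 → (1.818,2.000)–(2.000,1.756)
cell (1,2): code 1000 → (2.000,2.222)–(1.818,2.000)
cell (1,4): code 0110 → (1.000,4.815)–(2.000,4.514)
cell (1,5): code 1001 → (2.000,5.709)–(1.000,5.273)
cell (2,1): code 0010 → (2.000,1.756)–(2.388,2.000)
cell (2,2): code 0001 → (2.388,2.000)–(2.000,2.222)
cell (2,4): code 0010 → (2.000,4.514)–(2.411,5.000)
cell (2,5): code 0001 → (2.411,5.000)–(2.000,5.709)
total: 10 segments, chained into 2 closed loop(s), length Σ = 5.626557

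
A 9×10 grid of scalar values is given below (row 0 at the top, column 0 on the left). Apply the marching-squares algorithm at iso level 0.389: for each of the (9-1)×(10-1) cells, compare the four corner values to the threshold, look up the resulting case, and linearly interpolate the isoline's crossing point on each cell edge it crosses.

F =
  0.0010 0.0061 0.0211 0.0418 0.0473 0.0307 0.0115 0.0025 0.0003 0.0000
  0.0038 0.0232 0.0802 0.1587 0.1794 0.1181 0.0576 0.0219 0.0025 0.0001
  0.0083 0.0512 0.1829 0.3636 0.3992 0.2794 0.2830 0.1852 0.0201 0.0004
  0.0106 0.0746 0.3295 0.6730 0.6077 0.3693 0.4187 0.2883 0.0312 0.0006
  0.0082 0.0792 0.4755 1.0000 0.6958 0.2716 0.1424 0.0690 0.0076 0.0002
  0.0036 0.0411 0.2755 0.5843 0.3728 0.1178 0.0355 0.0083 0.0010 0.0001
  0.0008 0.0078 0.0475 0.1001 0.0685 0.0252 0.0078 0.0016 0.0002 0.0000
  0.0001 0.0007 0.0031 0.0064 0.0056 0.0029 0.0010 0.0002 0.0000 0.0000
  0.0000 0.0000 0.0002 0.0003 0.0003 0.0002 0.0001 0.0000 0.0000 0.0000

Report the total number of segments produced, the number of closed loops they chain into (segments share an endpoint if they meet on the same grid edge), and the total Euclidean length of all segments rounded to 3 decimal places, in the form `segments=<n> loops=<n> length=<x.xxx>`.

segments=18 loops=2 length=11.757

cell (1,3): code 0100 → (1.954,4.000)–(2.000,3.713)
cell (1,4): code 1000 → (2.000,4.085)–(1.954,4.000)
cell (2,2): code 0100 → (2.082,3.000)–(3.000,2.173)
cell (2,3): code 1110 → (2.000,3.713)–(2.082,3.000)
cell (2,4): code 1001 → (3.000,4.917)–(2.000,4.085)
cell (2,5): code 0100 → (2.781,6.000)–(3.000,5.399)
cell (2,6): code 1000 → (3.000,6.228)–(2.781,6.000)
cell (3,1): code 0100 → (3.408,2.000)–(4.000,1.782)
cell (3,2): code 1110 → (3.000,2.173)–(3.408,2.000)
cell (3,4): code 1001 → (4.000,4.723)–(3.000,4.917)
cell (3,5): code 0010 → (3.000,5.399)–(3.107,6.000)
cell (3,6): code 0001 → (3.107,6.000)–(3.000,6.228)
cell (4,1): code 0010 → (4.000,1.782)–(4.433,2.000)
cell (4,2): code 0111 → (4.433,2.000)–(5.000,2.368)
cell (4,3): code 1011 → (5.000,3.923)–(4.950,4.000)
cell (4,4): code 0001 → (4.950,4.000)–(4.000,4.723)
cell (5,2): code 0010 → (5.000,2.368)–(5.403,3.000)
cell (5,3): code 0001 → (5.403,3.000)–(5.000,3.923)
total: 18 segments, chained into 2 closed loop(s), length Σ = 11.756703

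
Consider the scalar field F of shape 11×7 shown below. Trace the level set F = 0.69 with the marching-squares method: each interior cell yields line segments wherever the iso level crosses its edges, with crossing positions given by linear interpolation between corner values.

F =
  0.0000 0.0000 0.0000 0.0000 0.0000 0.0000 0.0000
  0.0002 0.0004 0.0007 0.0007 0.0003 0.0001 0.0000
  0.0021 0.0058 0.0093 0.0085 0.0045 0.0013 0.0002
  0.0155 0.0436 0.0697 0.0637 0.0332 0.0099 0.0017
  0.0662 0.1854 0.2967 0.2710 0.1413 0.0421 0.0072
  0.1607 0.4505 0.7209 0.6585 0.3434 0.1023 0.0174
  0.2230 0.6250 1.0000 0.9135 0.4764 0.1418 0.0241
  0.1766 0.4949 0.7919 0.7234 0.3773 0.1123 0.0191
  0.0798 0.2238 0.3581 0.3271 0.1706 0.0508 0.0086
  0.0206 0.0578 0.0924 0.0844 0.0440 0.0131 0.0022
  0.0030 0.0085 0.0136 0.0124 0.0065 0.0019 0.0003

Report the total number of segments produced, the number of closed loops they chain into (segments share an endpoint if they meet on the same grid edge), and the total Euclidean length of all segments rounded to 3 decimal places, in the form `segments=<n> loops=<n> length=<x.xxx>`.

cell (4,1): code 0100 → (4.927,2.000)–(5.000,1.886)
cell (4,2): code 1000 → (5.000,2.495)–(4.927,2.000)
cell (5,1): code 0110 → (5.000,1.886)–(6.000,1.173)
cell (5,2): code 1101 → (5.124,3.000)–(5.000,2.495)
cell (5,3): code 1000 → (6.000,3.511)–(5.124,3.000)
cell (6,1): code 0110 → (6.000,1.173)–(7.000,1.657)
cell (6,3): code 1001 → (7.000,3.097)–(6.000,3.511)
cell (7,1): code 0010 → (7.000,1.657)–(7.235,2.000)
cell (7,2): code 0011 → (7.235,2.000)–(7.084,3.000)
cell (7,3): code 0001 → (7.084,3.000)–(7.000,3.097)
total: 10 segments, chained into 1 closed loop(s), length Σ = 7.146881

segments=10 loops=1 length=7.147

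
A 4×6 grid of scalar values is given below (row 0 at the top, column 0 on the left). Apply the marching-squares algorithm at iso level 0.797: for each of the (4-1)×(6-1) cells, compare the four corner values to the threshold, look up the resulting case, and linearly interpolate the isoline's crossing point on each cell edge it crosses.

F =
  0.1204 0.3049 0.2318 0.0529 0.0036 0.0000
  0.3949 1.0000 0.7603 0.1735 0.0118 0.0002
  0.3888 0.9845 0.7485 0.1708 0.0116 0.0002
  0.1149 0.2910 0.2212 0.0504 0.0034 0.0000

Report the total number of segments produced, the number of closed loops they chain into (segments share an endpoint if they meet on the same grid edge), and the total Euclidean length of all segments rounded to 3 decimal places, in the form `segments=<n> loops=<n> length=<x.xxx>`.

cell (0,0): code 0100 → (0.708,1.000)–(1.000,0.665)
cell (0,1): code 1000 → (1.000,1.847)–(0.708,1.000)
cell (1,0): code 0110 → (1.000,0.665)–(2.000,0.685)
cell (1,1): code 1001 → (2.000,1.794)–(1.000,1.847)
cell (2,0): code 0010 → (2.000,0.685)–(2.270,1.000)
cell (2,1): code 0001 → (2.270,1.000)–(2.000,1.794)
total: 6 segments, chained into 1 closed loop(s), length Σ = 4.596378

segments=6 loops=1 length=4.596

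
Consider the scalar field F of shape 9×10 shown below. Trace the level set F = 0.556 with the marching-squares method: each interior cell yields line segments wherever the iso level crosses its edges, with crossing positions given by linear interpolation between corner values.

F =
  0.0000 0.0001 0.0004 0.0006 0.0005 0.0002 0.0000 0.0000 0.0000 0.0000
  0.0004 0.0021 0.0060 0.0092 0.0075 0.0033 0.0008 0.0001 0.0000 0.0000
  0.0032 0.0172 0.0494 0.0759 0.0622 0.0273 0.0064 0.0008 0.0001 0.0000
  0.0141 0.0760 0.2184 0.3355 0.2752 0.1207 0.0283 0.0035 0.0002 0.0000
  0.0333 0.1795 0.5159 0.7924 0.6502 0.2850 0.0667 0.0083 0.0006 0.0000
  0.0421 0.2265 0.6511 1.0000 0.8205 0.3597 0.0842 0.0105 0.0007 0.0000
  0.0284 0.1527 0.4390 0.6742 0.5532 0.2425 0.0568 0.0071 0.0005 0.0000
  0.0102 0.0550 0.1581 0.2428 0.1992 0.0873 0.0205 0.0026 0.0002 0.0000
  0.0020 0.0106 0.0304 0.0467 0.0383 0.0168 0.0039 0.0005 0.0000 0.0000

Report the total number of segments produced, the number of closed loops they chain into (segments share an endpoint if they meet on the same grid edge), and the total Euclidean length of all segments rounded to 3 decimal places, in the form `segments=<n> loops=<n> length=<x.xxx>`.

cell (3,2): code 0100 → (3.483,3.000)–(4.000,2.145)
cell (3,3): code 1100 → (3.749,4.000)–(3.483,3.000)
cell (3,4): code 1000 → (4.000,4.258)–(3.749,4.000)
cell (4,1): code 0100 → (4.297,2.000)–(5.000,1.776)
cell (4,2): code 1110 → (4.000,2.145)–(4.297,2.000)
cell (4,4): code 1001 → (5.000,4.574)–(4.000,4.258)
cell (5,1): code 0010 → (5.000,1.776)–(5.448,2.000)
cell (5,2): code 0111 → (5.448,2.000)–(6.000,2.497)
cell (5,3): code 1011 → (6.000,3.977)–(5.990,4.000)
cell (5,4): code 0001 → (5.990,4.000)–(5.000,4.574)
cell (6,2): code 0010 → (6.000,2.497)–(6.274,3.000)
cell (6,3): code 0001 → (6.274,3.000)–(6.000,3.977)
total: 12 segments, chained into 1 closed loop(s), length Σ = 8.511632

segments=12 loops=1 length=8.512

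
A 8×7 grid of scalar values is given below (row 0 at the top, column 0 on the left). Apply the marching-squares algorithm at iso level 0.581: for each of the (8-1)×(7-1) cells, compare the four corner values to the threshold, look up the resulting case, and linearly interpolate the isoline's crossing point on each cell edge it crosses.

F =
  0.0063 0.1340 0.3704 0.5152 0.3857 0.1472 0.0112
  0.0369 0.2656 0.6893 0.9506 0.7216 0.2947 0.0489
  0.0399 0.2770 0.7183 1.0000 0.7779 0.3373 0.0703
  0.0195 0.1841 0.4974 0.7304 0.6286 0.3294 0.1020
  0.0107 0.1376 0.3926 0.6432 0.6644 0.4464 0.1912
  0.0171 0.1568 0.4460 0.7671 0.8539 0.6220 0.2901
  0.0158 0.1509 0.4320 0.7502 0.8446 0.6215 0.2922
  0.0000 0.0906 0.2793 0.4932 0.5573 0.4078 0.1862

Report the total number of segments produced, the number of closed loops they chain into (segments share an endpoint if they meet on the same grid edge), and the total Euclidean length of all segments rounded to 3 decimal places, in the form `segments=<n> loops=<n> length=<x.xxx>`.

segments=20 loops=1 length=17.178

cell (0,1): code 0100 → (0.660,2.000)–(1.000,1.744)
cell (0,2): code 1100 → (0.151,3.000)–(0.660,2.000)
cell (0,3): code 1100 → (0.581,4.000)–(0.151,3.000)
cell (0,4): code 1000 → (1.000,4.329)–(0.581,4.000)
cell (1,1): code 0110 → (1.000,1.744)–(2.000,1.689)
cell (1,4): code 1001 → (2.000,4.447)–(1.000,4.329)
cell (2,1): code 0010 → (2.000,1.689)–(2.622,2.000)
cell (2,2): code 0111 → (2.622,2.000)–(3.000,2.359)
cell (2,4): code 1001 → (3.000,4.159)–(2.000,4.447)
cell (3,2): code 0110 → (3.000,2.359)–(4.000,2.752)
cell (3,4): code 1001 → (4.000,4.383)–(3.000,4.159)
cell (4,2): code 0110 → (4.000,2.752)–(5.000,2.420)
cell (4,4): code 1101 → (4.767,5.000)–(4.000,4.383)
cell (4,5): code 1000 → (5.000,5.124)–(4.767,5.000)
cell (5,2): code 0110 → (5.000,2.420)–(6.000,2.468)
cell (5,5): code 1001 → (6.000,5.123)–(5.000,5.124)
cell (6,2): code 0010 → (6.000,2.468)–(6.658,3.000)
cell (6,3): code 0011 → (6.658,3.000)–(6.918,4.000)
cell (6,4): code 0011 → (6.918,4.000)–(6.190,5.000)
cell (6,5): code 0001 → (6.190,5.000)–(6.000,5.123)
total: 20 segments, chained into 1 closed loop(s), length Σ = 17.178410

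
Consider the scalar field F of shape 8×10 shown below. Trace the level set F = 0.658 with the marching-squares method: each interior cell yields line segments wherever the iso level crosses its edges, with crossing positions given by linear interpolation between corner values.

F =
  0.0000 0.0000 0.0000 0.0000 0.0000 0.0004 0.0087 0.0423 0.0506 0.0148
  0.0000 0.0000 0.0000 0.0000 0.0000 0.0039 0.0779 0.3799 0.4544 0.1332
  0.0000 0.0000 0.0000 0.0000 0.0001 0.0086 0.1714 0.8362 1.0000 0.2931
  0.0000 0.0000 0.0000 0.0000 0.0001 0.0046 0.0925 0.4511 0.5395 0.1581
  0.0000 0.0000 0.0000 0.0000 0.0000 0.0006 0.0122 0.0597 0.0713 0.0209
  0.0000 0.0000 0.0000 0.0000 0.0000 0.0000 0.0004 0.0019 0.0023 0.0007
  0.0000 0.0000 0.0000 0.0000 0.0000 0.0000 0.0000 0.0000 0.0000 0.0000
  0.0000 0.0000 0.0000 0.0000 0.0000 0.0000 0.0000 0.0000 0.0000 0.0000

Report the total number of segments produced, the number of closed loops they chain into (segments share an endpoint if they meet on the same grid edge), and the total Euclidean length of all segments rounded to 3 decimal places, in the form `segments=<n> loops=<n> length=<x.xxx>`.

segments=6 loops=1 length=4.753

cell (1,6): code 0100 → (1.609,7.000)–(2.000,6.732)
cell (1,7): code 1100 → (1.373,8.000)–(1.609,7.000)
cell (1,8): code 1000 → (2.000,8.484)–(1.373,8.000)
cell (2,6): code 0010 → (2.000,6.732)–(2.463,7.000)
cell (2,7): code 0011 → (2.463,7.000)–(2.743,8.000)
cell (2,8): code 0001 → (2.743,8.000)–(2.000,8.484)
total: 6 segments, chained into 1 closed loop(s), length Σ = 4.752602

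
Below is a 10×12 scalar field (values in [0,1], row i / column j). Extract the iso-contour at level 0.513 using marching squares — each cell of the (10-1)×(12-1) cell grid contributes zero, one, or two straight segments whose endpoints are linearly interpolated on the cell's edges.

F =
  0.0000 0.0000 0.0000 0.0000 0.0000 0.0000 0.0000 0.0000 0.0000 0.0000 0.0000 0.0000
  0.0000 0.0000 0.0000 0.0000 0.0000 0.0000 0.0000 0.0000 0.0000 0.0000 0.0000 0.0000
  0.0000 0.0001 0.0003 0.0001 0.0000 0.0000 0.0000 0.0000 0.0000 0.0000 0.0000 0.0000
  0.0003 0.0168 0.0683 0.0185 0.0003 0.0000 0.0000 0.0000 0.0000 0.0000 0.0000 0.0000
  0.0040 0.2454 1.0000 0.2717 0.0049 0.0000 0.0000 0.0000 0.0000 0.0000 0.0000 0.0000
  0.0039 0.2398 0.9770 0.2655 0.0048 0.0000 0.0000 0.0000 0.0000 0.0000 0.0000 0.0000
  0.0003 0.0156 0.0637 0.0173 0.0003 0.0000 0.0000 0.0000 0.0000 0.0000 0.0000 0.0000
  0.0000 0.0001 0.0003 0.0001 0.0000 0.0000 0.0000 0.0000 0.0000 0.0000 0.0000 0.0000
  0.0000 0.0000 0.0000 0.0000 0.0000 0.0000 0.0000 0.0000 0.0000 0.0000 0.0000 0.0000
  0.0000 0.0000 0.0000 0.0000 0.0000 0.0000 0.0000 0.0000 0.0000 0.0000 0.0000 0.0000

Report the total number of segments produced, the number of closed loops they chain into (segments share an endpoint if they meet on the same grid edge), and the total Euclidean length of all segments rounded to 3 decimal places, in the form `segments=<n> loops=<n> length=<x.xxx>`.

cell (3,1): code 0100 → (3.477,2.000)–(4.000,1.355)
cell (3,2): code 1000 → (4.000,2.669)–(3.477,2.000)
cell (4,1): code 0110 → (4.000,1.355)–(5.000,1.371)
cell (4,2): code 1001 → (5.000,2.652)–(4.000,2.669)
cell (5,1): code 0010 → (5.000,1.371)–(5.508,2.000)
cell (5,2): code 0001 → (5.508,2.000)–(5.000,2.652)
total: 6 segments, chained into 1 closed loop(s), length Σ = 5.315045

segments=6 loops=1 length=5.315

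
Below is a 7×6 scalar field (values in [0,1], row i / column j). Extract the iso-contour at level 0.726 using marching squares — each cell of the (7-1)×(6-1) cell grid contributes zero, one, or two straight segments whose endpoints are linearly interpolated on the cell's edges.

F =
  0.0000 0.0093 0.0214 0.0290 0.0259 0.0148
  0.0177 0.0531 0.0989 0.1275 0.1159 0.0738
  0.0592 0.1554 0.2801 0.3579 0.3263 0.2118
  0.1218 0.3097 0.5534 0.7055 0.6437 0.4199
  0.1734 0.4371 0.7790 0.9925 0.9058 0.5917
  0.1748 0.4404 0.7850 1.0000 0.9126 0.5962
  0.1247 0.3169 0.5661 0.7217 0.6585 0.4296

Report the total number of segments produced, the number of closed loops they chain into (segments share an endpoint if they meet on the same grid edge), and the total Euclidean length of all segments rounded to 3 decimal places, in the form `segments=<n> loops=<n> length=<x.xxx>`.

cell (3,1): code 0100 → (3.765,2.000)–(4.000,1.845)
cell (3,2): code 1100 → (3.071,3.000)–(3.765,2.000)
cell (3,3): code 1100 → (3.314,4.000)–(3.071,3.000)
cell (3,4): code 1000 → (4.000,4.572)–(3.314,4.000)
cell (4,1): code 0110 → (4.000,1.845)–(5.000,1.829)
cell (4,4): code 1001 → (5.000,4.590)–(4.000,4.572)
cell (5,1): code 0010 → (5.000,1.829)–(5.270,2.000)
cell (5,2): code 0011 → (5.270,2.000)–(5.985,3.000)
cell (5,3): code 0011 → (5.985,3.000)–(5.734,4.000)
cell (5,4): code 0001 → (5.734,4.000)–(5.000,4.590)
total: 10 segments, chained into 1 closed loop(s), length Σ = 8.942548

segments=10 loops=1 length=8.943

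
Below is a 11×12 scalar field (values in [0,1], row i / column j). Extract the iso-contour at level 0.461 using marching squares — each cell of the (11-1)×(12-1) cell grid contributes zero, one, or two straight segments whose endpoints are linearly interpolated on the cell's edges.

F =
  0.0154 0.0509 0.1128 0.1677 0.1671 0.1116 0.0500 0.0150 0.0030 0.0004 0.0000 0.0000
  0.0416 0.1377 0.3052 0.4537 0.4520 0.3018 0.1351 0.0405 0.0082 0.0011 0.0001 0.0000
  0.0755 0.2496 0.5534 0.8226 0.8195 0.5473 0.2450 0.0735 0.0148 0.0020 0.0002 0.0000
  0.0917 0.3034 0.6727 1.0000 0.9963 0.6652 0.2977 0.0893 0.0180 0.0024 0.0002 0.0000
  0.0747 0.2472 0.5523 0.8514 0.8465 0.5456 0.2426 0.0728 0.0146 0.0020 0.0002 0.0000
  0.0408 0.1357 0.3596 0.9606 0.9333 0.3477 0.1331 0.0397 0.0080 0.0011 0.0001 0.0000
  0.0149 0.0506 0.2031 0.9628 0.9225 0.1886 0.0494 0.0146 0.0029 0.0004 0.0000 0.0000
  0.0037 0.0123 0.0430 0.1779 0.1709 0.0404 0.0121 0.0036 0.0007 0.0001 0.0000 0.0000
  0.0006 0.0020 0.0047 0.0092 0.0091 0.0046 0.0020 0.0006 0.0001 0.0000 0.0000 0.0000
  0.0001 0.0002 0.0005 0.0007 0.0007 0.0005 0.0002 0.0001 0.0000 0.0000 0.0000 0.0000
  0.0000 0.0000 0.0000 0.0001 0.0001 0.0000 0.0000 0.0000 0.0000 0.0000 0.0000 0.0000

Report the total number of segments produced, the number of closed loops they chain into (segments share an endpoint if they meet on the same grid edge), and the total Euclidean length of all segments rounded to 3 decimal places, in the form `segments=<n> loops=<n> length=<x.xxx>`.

cell (1,1): code 0100 → (1.628,2.000)–(2.000,1.696)
cell (1,2): code 1100 → (1.020,3.000)–(1.628,2.000)
cell (1,3): code 1100 → (1.024,4.000)–(1.020,3.000)
cell (1,4): code 1100 → (1.648,5.000)–(1.024,4.000)
cell (1,5): code 1000 → (2.000,5.285)–(1.648,5.000)
cell (2,1): code 0110 → (2.000,1.696)–(3.000,1.427)
cell (2,5): code 1001 → (3.000,5.556)–(2.000,5.285)
cell (3,1): code 0110 → (3.000,1.427)–(4.000,1.701)
cell (3,5): code 1001 → (4.000,5.279)–(3.000,5.556)
cell (4,1): code 0010 → (4.000,1.701)–(4.474,2.000)
cell (4,2): code 0111 → (4.474,2.000)–(5.000,2.169)
cell (4,4): code 1011 → (5.000,4.807)–(4.427,5.000)
cell (4,5): code 0001 → (4.427,5.000)–(4.000,5.279)
cell (5,2): code 0110 → (5.000,2.169)–(6.000,2.339)
cell (5,4): code 1001 → (6.000,4.629)–(5.000,4.807)
cell (6,2): code 0010 → (6.000,2.339)–(6.639,3.000)
cell (6,3): code 0011 → (6.639,3.000)–(6.614,4.000)
cell (6,4): code 0001 → (6.614,4.000)–(6.000,4.629)
total: 18 segments, chained into 1 closed loop(s), length Σ = 15.484863

segments=18 loops=1 length=15.485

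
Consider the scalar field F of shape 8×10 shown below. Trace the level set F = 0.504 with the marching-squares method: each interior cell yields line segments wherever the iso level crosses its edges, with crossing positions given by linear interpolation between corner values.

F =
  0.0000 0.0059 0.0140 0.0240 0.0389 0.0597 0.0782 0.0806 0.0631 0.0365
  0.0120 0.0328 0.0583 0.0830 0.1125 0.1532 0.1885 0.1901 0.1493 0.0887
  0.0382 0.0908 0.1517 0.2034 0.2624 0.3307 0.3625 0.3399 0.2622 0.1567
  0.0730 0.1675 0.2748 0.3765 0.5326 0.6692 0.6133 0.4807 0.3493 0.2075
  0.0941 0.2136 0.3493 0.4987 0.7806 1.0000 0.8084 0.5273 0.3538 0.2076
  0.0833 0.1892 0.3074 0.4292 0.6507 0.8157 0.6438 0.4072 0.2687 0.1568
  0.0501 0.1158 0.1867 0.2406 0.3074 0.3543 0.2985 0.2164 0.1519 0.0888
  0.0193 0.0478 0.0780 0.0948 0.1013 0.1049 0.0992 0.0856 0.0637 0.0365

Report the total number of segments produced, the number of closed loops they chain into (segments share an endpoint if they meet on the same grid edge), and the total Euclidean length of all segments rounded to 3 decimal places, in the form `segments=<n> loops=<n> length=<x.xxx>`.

segments=14 loops=1 length=11.303

cell (2,3): code 0100 → (2.894,4.000)–(3.000,3.817)
cell (2,4): code 1100 → (2.512,5.000)–(2.894,4.000)
cell (2,5): code 1100 → (2.564,6.000)–(2.512,5.000)
cell (2,6): code 1000 → (3.000,6.824)–(2.564,6.000)
cell (3,3): code 0110 → (3.000,3.817)–(4.000,3.019)
cell (3,6): code 1101 → (3.500,7.000)–(3.000,6.824)
cell (3,7): code 1000 → (4.000,7.134)–(3.500,7.000)
cell (4,3): code 0110 → (4.000,3.019)–(5.000,3.338)
cell (4,6): code 1011 → (5.000,6.591)–(4.194,7.000)
cell (4,7): code 0001 → (4.194,7.000)–(4.000,7.134)
cell (5,3): code 0010 → (5.000,3.338)–(5.427,4.000)
cell (5,4): code 0011 → (5.427,4.000)–(5.676,5.000)
cell (5,5): code 0011 → (5.676,5.000)–(5.405,6.000)
cell (5,6): code 0001 → (5.405,6.000)–(5.000,6.591)
total: 14 segments, chained into 1 closed loop(s), length Σ = 11.303224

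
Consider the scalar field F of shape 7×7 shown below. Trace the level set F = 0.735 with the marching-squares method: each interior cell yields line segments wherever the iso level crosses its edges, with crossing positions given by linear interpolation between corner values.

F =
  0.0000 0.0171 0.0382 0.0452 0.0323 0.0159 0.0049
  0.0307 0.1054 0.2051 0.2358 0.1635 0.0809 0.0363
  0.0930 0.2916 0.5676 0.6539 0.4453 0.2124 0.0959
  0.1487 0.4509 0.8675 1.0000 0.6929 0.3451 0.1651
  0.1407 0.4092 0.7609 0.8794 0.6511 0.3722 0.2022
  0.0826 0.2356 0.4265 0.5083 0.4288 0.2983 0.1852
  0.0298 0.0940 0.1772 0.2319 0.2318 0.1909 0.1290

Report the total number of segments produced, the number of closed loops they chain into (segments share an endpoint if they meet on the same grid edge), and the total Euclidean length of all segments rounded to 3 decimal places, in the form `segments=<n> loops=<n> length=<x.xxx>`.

segments=8 loops=1 length=6.702

cell (2,1): code 0100 → (2.558,2.000)–(3.000,1.682)
cell (2,2): code 1100 → (2.234,3.000)–(2.558,2.000)
cell (2,3): code 1000 → (3.000,3.863)–(2.234,3.000)
cell (3,1): code 0110 → (3.000,1.682)–(4.000,1.926)
cell (3,3): code 1001 → (4.000,3.633)–(3.000,3.863)
cell (4,1): code 0010 → (4.000,1.926)–(4.077,2.000)
cell (4,2): code 0011 → (4.077,2.000)–(4.389,3.000)
cell (4,3): code 0001 → (4.389,3.000)–(4.000,3.633)
total: 8 segments, chained into 1 closed loop(s), length Σ = 6.701715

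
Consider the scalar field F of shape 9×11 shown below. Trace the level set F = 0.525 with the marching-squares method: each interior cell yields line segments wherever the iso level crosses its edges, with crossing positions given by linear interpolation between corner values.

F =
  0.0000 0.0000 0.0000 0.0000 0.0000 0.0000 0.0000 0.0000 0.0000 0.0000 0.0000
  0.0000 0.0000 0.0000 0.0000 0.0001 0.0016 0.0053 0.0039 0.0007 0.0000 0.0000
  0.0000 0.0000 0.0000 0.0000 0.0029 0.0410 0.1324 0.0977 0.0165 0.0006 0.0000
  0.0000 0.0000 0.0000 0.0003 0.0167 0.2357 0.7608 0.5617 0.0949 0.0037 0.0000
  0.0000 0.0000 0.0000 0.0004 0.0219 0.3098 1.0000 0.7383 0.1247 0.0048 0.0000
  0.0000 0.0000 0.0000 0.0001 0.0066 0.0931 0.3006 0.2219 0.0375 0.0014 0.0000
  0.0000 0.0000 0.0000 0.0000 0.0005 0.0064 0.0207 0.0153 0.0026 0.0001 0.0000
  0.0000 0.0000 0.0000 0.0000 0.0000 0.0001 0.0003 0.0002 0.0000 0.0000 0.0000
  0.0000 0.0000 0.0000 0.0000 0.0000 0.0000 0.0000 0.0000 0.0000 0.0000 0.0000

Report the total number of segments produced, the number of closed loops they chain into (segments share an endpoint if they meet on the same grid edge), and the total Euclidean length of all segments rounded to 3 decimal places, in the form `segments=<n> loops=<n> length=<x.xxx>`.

segments=8 loops=1 length=6.345

cell (2,5): code 0100 → (2.625,6.000)–(3.000,5.551)
cell (2,6): code 1100 → (2.921,7.000)–(2.625,6.000)
cell (2,7): code 1000 → (3.000,7.079)–(2.921,7.000)
cell (3,5): code 0110 → (3.000,5.551)–(4.000,5.312)
cell (3,7): code 1001 → (4.000,7.348)–(3.000,7.079)
cell (4,5): code 0010 → (4.000,5.312)–(4.679,6.000)
cell (4,6): code 0011 → (4.679,6.000)–(4.413,7.000)
cell (4,7): code 0001 → (4.413,7.000)–(4.000,7.348)
total: 8 segments, chained into 1 closed loop(s), length Σ = 6.344949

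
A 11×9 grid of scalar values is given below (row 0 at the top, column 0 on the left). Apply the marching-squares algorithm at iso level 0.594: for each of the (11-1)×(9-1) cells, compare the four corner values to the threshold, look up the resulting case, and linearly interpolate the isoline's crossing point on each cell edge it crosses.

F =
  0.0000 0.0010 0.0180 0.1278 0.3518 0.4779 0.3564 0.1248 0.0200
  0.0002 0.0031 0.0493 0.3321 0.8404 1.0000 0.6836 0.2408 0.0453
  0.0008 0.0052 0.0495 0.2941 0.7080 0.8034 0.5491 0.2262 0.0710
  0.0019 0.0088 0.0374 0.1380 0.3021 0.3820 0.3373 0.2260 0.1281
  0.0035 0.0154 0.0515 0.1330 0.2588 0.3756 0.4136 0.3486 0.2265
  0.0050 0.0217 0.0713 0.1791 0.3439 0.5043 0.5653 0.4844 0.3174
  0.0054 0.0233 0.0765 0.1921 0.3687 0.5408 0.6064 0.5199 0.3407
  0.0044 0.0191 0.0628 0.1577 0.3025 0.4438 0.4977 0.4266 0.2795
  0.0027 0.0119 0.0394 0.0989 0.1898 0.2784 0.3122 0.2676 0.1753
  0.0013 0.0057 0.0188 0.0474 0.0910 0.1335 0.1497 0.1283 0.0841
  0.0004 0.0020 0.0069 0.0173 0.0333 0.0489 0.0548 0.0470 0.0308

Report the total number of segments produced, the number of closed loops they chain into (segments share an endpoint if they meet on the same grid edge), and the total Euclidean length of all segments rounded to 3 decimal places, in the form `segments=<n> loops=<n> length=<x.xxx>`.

cell (0,3): code 0100 → (0.496,4.000)–(1.000,3.515)
cell (0,4): code 1100 → (0.222,5.000)–(0.496,4.000)
cell (0,5): code 1100 → (0.726,6.000)–(0.222,5.000)
cell (0,6): code 1000 → (1.000,6.202)–(0.726,6.000)
cell (1,3): code 0110 → (1.000,3.515)–(2.000,3.725)
cell (1,5): code 1011 → (2.000,5.823)–(1.666,6.000)
cell (1,6): code 0001 → (1.666,6.000)–(1.000,6.202)
cell (2,3): code 0010 → (2.000,3.725)–(2.281,4.000)
cell (2,4): code 0011 → (2.281,4.000)–(2.497,5.000)
cell (2,5): code 0001 → (2.497,5.000)–(2.000,5.823)
cell (5,5): code 0100 → (5.698,6.000)–(6.000,5.811)
cell (5,6): code 1000 → (6.000,6.143)–(5.698,6.000)
cell (6,5): code 0010 → (6.000,5.811)–(6.114,6.000)
cell (6,6): code 0001 → (6.114,6.000)–(6.000,6.143)
total: 14 segments, chained into 2 closed loop(s), length Σ = 8.764188

segments=14 loops=2 length=8.764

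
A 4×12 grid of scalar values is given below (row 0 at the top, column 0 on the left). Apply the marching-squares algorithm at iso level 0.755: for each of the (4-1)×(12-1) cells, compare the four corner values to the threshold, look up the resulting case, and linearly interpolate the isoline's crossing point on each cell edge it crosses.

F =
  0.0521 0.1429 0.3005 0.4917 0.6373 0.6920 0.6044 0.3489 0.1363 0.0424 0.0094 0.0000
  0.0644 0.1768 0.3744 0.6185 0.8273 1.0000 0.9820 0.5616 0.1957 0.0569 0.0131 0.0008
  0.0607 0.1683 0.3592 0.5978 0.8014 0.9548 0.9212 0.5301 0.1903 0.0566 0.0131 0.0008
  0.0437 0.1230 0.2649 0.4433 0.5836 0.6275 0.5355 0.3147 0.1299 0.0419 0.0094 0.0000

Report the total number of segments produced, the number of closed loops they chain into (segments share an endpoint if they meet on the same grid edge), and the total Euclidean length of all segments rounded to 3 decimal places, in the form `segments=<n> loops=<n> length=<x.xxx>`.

segments=10 loops=1 length=8.447

cell (0,3): code 0100 → (0.619,4.000)–(1.000,3.654)
cell (0,4): code 1100 → (0.205,5.000)–(0.619,4.000)
cell (0,5): code 1100 → (0.399,6.000)–(0.205,5.000)
cell (0,6): code 1000 → (1.000,6.540)–(0.399,6.000)
cell (1,3): code 0110 → (1.000,3.654)–(2.000,3.772)
cell (1,6): code 1001 → (2.000,6.425)–(1.000,6.540)
cell (2,3): code 0010 → (2.000,3.772)–(2.213,4.000)
cell (2,4): code 0011 → (2.213,4.000)–(2.610,5.000)
cell (2,5): code 0011 → (2.610,5.000)–(2.431,6.000)
cell (2,6): code 0001 → (2.431,6.000)–(2.000,6.425)
total: 10 segments, chained into 1 closed loop(s), length Σ = 8.446715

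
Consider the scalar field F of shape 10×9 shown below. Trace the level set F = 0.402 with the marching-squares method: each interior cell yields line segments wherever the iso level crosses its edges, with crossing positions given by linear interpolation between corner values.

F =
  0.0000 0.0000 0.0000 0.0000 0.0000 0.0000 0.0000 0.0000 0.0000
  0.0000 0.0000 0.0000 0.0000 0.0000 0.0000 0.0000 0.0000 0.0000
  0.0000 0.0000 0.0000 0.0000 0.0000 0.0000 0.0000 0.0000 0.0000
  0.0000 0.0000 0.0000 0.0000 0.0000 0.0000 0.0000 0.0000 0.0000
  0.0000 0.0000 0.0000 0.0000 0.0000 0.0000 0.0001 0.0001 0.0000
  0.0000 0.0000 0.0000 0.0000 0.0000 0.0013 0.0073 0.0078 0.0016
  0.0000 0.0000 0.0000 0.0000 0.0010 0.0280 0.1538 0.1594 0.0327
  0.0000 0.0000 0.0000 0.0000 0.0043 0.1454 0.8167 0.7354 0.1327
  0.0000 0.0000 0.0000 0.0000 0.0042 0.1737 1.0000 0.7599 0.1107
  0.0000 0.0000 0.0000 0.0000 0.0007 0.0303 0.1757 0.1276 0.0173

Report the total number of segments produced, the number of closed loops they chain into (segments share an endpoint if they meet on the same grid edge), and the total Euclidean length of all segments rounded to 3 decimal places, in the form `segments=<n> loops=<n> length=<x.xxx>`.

cell (6,5): code 0100 → (6.374,6.000)–(7.000,5.382)
cell (6,6): code 1100 → (6.421,7.000)–(6.374,6.000)
cell (6,7): code 1000 → (7.000,7.553)–(6.421,7.000)
cell (7,5): code 0110 → (7.000,5.382)–(8.000,5.276)
cell (7,7): code 1001 → (8.000,7.551)–(7.000,7.553)
cell (8,5): code 0010 → (8.000,5.276)–(8.725,6.000)
cell (8,6): code 0011 → (8.725,6.000)–(8.566,7.000)
cell (8,7): code 0001 → (8.566,7.000)–(8.000,7.551)
total: 8 segments, chained into 1 closed loop(s), length Σ = 7.514018

segments=8 loops=1 length=7.514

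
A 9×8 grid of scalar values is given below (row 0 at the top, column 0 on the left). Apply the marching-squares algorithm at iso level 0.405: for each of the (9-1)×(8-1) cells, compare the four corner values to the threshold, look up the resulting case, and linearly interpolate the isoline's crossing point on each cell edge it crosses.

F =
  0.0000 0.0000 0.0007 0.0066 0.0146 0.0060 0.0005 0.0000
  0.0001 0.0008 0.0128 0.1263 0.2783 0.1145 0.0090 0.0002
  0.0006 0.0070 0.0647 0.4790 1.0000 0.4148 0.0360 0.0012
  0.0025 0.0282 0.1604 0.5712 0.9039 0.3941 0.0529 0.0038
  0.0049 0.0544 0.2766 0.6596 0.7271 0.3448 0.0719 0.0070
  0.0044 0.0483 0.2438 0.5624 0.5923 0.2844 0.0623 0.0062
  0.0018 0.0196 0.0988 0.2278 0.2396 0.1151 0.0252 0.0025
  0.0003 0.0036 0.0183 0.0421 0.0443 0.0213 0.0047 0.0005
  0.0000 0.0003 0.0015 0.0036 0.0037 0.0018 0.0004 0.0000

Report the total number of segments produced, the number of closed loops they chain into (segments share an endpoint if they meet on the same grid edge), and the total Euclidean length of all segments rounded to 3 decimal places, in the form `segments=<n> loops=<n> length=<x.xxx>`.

cell (1,2): code 0100 → (1.790,3.000)–(2.000,2.821)
cell (1,3): code 1100 → (1.176,4.000)–(1.790,3.000)
cell (1,4): code 1100 → (1.967,5.000)–(1.176,4.000)
cell (1,5): code 1000 → (2.000,5.026)–(1.967,5.000)
cell (2,2): code 0110 → (2.000,2.821)–(3.000,2.595)
cell (2,4): code 1011 → (3.000,4.979)–(2.473,5.000)
cell (2,5): code 0001 → (2.473,5.000)–(2.000,5.026)
cell (3,2): code 0110 → (3.000,2.595)–(4.000,2.335)
cell (3,4): code 1001 → (4.000,4.843)–(3.000,4.979)
cell (4,2): code 0110 → (4.000,2.335)–(5.000,2.506)
cell (4,4): code 1001 → (5.000,4.608)–(4.000,4.843)
cell (5,2): code 0010 → (5.000,2.506)–(5.470,3.000)
cell (5,3): code 0011 → (5.470,3.000)–(5.531,4.000)
cell (5,4): code 0001 → (5.531,4.000)–(5.000,4.608)
total: 14 segments, chained into 1 closed loop(s), length Σ = 11.368396

segments=14 loops=1 length=11.368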